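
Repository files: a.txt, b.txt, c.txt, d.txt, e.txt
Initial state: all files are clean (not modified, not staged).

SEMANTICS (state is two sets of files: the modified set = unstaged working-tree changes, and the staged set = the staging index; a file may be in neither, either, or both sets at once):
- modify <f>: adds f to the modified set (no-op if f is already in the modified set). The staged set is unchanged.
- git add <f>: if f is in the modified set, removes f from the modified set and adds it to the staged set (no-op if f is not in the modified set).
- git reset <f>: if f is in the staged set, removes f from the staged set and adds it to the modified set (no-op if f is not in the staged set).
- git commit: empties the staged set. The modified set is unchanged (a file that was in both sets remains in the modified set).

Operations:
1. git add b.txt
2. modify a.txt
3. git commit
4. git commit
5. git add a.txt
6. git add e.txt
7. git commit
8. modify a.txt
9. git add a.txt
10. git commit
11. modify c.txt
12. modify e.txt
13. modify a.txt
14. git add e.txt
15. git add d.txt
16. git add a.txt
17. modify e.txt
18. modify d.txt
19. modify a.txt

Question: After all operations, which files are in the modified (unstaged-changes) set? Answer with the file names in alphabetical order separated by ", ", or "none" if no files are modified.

Answer: a.txt, c.txt, d.txt, e.txt

Derivation:
After op 1 (git add b.txt): modified={none} staged={none}
After op 2 (modify a.txt): modified={a.txt} staged={none}
After op 3 (git commit): modified={a.txt} staged={none}
After op 4 (git commit): modified={a.txt} staged={none}
After op 5 (git add a.txt): modified={none} staged={a.txt}
After op 6 (git add e.txt): modified={none} staged={a.txt}
After op 7 (git commit): modified={none} staged={none}
After op 8 (modify a.txt): modified={a.txt} staged={none}
After op 9 (git add a.txt): modified={none} staged={a.txt}
After op 10 (git commit): modified={none} staged={none}
After op 11 (modify c.txt): modified={c.txt} staged={none}
After op 12 (modify e.txt): modified={c.txt, e.txt} staged={none}
After op 13 (modify a.txt): modified={a.txt, c.txt, e.txt} staged={none}
After op 14 (git add e.txt): modified={a.txt, c.txt} staged={e.txt}
After op 15 (git add d.txt): modified={a.txt, c.txt} staged={e.txt}
After op 16 (git add a.txt): modified={c.txt} staged={a.txt, e.txt}
After op 17 (modify e.txt): modified={c.txt, e.txt} staged={a.txt, e.txt}
After op 18 (modify d.txt): modified={c.txt, d.txt, e.txt} staged={a.txt, e.txt}
After op 19 (modify a.txt): modified={a.txt, c.txt, d.txt, e.txt} staged={a.txt, e.txt}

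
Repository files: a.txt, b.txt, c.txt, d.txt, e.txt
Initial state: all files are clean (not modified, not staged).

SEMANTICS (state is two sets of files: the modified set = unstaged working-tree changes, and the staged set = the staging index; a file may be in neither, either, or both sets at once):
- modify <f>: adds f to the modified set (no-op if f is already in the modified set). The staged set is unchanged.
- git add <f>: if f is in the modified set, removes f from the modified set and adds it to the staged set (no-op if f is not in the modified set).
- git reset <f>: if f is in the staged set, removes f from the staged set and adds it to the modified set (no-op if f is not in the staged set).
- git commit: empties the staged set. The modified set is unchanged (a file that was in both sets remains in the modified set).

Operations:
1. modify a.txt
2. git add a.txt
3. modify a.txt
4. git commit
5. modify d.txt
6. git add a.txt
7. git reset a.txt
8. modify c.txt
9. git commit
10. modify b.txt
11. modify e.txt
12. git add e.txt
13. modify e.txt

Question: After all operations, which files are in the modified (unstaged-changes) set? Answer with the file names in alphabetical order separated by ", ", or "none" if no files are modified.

After op 1 (modify a.txt): modified={a.txt} staged={none}
After op 2 (git add a.txt): modified={none} staged={a.txt}
After op 3 (modify a.txt): modified={a.txt} staged={a.txt}
After op 4 (git commit): modified={a.txt} staged={none}
After op 5 (modify d.txt): modified={a.txt, d.txt} staged={none}
After op 6 (git add a.txt): modified={d.txt} staged={a.txt}
After op 7 (git reset a.txt): modified={a.txt, d.txt} staged={none}
After op 8 (modify c.txt): modified={a.txt, c.txt, d.txt} staged={none}
After op 9 (git commit): modified={a.txt, c.txt, d.txt} staged={none}
After op 10 (modify b.txt): modified={a.txt, b.txt, c.txt, d.txt} staged={none}
After op 11 (modify e.txt): modified={a.txt, b.txt, c.txt, d.txt, e.txt} staged={none}
After op 12 (git add e.txt): modified={a.txt, b.txt, c.txt, d.txt} staged={e.txt}
After op 13 (modify e.txt): modified={a.txt, b.txt, c.txt, d.txt, e.txt} staged={e.txt}

Answer: a.txt, b.txt, c.txt, d.txt, e.txt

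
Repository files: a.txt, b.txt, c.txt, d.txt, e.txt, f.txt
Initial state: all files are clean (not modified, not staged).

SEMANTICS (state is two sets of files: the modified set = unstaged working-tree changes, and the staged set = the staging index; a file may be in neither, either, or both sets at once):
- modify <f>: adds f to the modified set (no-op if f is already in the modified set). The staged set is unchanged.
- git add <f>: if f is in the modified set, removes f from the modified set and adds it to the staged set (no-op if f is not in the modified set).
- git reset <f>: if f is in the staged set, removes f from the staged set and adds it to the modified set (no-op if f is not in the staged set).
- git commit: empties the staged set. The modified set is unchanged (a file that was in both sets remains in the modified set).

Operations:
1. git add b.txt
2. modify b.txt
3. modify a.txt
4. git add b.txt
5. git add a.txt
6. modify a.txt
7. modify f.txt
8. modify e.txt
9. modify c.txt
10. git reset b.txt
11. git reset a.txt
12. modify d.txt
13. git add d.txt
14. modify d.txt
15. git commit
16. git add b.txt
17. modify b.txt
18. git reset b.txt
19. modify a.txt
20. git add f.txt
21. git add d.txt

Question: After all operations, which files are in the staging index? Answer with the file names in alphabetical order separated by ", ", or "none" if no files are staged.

Answer: d.txt, f.txt

Derivation:
After op 1 (git add b.txt): modified={none} staged={none}
After op 2 (modify b.txt): modified={b.txt} staged={none}
After op 3 (modify a.txt): modified={a.txt, b.txt} staged={none}
After op 4 (git add b.txt): modified={a.txt} staged={b.txt}
After op 5 (git add a.txt): modified={none} staged={a.txt, b.txt}
After op 6 (modify a.txt): modified={a.txt} staged={a.txt, b.txt}
After op 7 (modify f.txt): modified={a.txt, f.txt} staged={a.txt, b.txt}
After op 8 (modify e.txt): modified={a.txt, e.txt, f.txt} staged={a.txt, b.txt}
After op 9 (modify c.txt): modified={a.txt, c.txt, e.txt, f.txt} staged={a.txt, b.txt}
After op 10 (git reset b.txt): modified={a.txt, b.txt, c.txt, e.txt, f.txt} staged={a.txt}
After op 11 (git reset a.txt): modified={a.txt, b.txt, c.txt, e.txt, f.txt} staged={none}
After op 12 (modify d.txt): modified={a.txt, b.txt, c.txt, d.txt, e.txt, f.txt} staged={none}
After op 13 (git add d.txt): modified={a.txt, b.txt, c.txt, e.txt, f.txt} staged={d.txt}
After op 14 (modify d.txt): modified={a.txt, b.txt, c.txt, d.txt, e.txt, f.txt} staged={d.txt}
After op 15 (git commit): modified={a.txt, b.txt, c.txt, d.txt, e.txt, f.txt} staged={none}
After op 16 (git add b.txt): modified={a.txt, c.txt, d.txt, e.txt, f.txt} staged={b.txt}
After op 17 (modify b.txt): modified={a.txt, b.txt, c.txt, d.txt, e.txt, f.txt} staged={b.txt}
After op 18 (git reset b.txt): modified={a.txt, b.txt, c.txt, d.txt, e.txt, f.txt} staged={none}
After op 19 (modify a.txt): modified={a.txt, b.txt, c.txt, d.txt, e.txt, f.txt} staged={none}
After op 20 (git add f.txt): modified={a.txt, b.txt, c.txt, d.txt, e.txt} staged={f.txt}
After op 21 (git add d.txt): modified={a.txt, b.txt, c.txt, e.txt} staged={d.txt, f.txt}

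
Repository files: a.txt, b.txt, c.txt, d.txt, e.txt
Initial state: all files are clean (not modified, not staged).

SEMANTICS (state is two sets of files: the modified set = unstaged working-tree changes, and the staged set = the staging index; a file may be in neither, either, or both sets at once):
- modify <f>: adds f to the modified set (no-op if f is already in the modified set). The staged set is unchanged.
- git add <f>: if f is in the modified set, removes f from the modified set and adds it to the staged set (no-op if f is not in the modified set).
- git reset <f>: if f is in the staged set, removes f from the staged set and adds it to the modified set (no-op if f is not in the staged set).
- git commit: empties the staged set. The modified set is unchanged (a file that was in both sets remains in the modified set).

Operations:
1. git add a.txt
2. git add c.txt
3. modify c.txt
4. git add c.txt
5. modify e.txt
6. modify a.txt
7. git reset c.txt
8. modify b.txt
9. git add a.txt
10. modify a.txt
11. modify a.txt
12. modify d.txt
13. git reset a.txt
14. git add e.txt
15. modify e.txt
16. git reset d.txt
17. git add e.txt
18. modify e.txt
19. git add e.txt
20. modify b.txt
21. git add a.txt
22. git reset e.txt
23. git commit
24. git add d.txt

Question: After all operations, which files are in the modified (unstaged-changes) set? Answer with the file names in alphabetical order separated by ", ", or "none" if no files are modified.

After op 1 (git add a.txt): modified={none} staged={none}
After op 2 (git add c.txt): modified={none} staged={none}
After op 3 (modify c.txt): modified={c.txt} staged={none}
After op 4 (git add c.txt): modified={none} staged={c.txt}
After op 5 (modify e.txt): modified={e.txt} staged={c.txt}
After op 6 (modify a.txt): modified={a.txt, e.txt} staged={c.txt}
After op 7 (git reset c.txt): modified={a.txt, c.txt, e.txt} staged={none}
After op 8 (modify b.txt): modified={a.txt, b.txt, c.txt, e.txt} staged={none}
After op 9 (git add a.txt): modified={b.txt, c.txt, e.txt} staged={a.txt}
After op 10 (modify a.txt): modified={a.txt, b.txt, c.txt, e.txt} staged={a.txt}
After op 11 (modify a.txt): modified={a.txt, b.txt, c.txt, e.txt} staged={a.txt}
After op 12 (modify d.txt): modified={a.txt, b.txt, c.txt, d.txt, e.txt} staged={a.txt}
After op 13 (git reset a.txt): modified={a.txt, b.txt, c.txt, d.txt, e.txt} staged={none}
After op 14 (git add e.txt): modified={a.txt, b.txt, c.txt, d.txt} staged={e.txt}
After op 15 (modify e.txt): modified={a.txt, b.txt, c.txt, d.txt, e.txt} staged={e.txt}
After op 16 (git reset d.txt): modified={a.txt, b.txt, c.txt, d.txt, e.txt} staged={e.txt}
After op 17 (git add e.txt): modified={a.txt, b.txt, c.txt, d.txt} staged={e.txt}
After op 18 (modify e.txt): modified={a.txt, b.txt, c.txt, d.txt, e.txt} staged={e.txt}
After op 19 (git add e.txt): modified={a.txt, b.txt, c.txt, d.txt} staged={e.txt}
After op 20 (modify b.txt): modified={a.txt, b.txt, c.txt, d.txt} staged={e.txt}
After op 21 (git add a.txt): modified={b.txt, c.txt, d.txt} staged={a.txt, e.txt}
After op 22 (git reset e.txt): modified={b.txt, c.txt, d.txt, e.txt} staged={a.txt}
After op 23 (git commit): modified={b.txt, c.txt, d.txt, e.txt} staged={none}
After op 24 (git add d.txt): modified={b.txt, c.txt, e.txt} staged={d.txt}

Answer: b.txt, c.txt, e.txt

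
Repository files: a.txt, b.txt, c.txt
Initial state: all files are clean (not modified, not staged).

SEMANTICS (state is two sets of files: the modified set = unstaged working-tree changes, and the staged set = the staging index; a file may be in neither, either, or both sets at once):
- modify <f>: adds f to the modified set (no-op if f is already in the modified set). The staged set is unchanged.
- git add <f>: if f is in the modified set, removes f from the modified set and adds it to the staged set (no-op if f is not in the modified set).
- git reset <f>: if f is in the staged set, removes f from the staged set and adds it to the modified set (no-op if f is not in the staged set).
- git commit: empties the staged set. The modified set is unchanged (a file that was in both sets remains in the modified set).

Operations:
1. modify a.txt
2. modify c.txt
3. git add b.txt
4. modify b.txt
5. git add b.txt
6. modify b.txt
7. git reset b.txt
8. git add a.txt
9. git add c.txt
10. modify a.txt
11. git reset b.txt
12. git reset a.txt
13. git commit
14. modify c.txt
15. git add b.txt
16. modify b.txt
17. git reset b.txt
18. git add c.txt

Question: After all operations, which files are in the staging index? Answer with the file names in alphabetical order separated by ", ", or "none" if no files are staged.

After op 1 (modify a.txt): modified={a.txt} staged={none}
After op 2 (modify c.txt): modified={a.txt, c.txt} staged={none}
After op 3 (git add b.txt): modified={a.txt, c.txt} staged={none}
After op 4 (modify b.txt): modified={a.txt, b.txt, c.txt} staged={none}
After op 5 (git add b.txt): modified={a.txt, c.txt} staged={b.txt}
After op 6 (modify b.txt): modified={a.txt, b.txt, c.txt} staged={b.txt}
After op 7 (git reset b.txt): modified={a.txt, b.txt, c.txt} staged={none}
After op 8 (git add a.txt): modified={b.txt, c.txt} staged={a.txt}
After op 9 (git add c.txt): modified={b.txt} staged={a.txt, c.txt}
After op 10 (modify a.txt): modified={a.txt, b.txt} staged={a.txt, c.txt}
After op 11 (git reset b.txt): modified={a.txt, b.txt} staged={a.txt, c.txt}
After op 12 (git reset a.txt): modified={a.txt, b.txt} staged={c.txt}
After op 13 (git commit): modified={a.txt, b.txt} staged={none}
After op 14 (modify c.txt): modified={a.txt, b.txt, c.txt} staged={none}
After op 15 (git add b.txt): modified={a.txt, c.txt} staged={b.txt}
After op 16 (modify b.txt): modified={a.txt, b.txt, c.txt} staged={b.txt}
After op 17 (git reset b.txt): modified={a.txt, b.txt, c.txt} staged={none}
After op 18 (git add c.txt): modified={a.txt, b.txt} staged={c.txt}

Answer: c.txt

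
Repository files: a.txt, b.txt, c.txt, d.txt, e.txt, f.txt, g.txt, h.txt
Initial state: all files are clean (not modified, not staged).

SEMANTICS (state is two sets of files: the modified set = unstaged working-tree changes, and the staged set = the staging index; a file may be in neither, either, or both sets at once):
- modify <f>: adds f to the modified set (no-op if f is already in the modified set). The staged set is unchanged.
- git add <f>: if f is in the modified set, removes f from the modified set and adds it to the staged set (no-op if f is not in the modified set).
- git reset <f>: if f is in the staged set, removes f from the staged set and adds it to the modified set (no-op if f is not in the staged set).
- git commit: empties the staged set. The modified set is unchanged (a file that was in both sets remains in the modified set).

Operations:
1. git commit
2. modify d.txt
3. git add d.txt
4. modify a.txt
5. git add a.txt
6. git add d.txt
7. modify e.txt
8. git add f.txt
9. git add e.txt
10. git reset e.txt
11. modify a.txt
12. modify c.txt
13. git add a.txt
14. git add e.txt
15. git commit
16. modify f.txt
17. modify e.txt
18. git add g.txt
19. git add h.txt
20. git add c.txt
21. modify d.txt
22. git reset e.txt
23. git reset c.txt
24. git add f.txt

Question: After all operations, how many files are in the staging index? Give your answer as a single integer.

After op 1 (git commit): modified={none} staged={none}
After op 2 (modify d.txt): modified={d.txt} staged={none}
After op 3 (git add d.txt): modified={none} staged={d.txt}
After op 4 (modify a.txt): modified={a.txt} staged={d.txt}
After op 5 (git add a.txt): modified={none} staged={a.txt, d.txt}
After op 6 (git add d.txt): modified={none} staged={a.txt, d.txt}
After op 7 (modify e.txt): modified={e.txt} staged={a.txt, d.txt}
After op 8 (git add f.txt): modified={e.txt} staged={a.txt, d.txt}
After op 9 (git add e.txt): modified={none} staged={a.txt, d.txt, e.txt}
After op 10 (git reset e.txt): modified={e.txt} staged={a.txt, d.txt}
After op 11 (modify a.txt): modified={a.txt, e.txt} staged={a.txt, d.txt}
After op 12 (modify c.txt): modified={a.txt, c.txt, e.txt} staged={a.txt, d.txt}
After op 13 (git add a.txt): modified={c.txt, e.txt} staged={a.txt, d.txt}
After op 14 (git add e.txt): modified={c.txt} staged={a.txt, d.txt, e.txt}
After op 15 (git commit): modified={c.txt} staged={none}
After op 16 (modify f.txt): modified={c.txt, f.txt} staged={none}
After op 17 (modify e.txt): modified={c.txt, e.txt, f.txt} staged={none}
After op 18 (git add g.txt): modified={c.txt, e.txt, f.txt} staged={none}
After op 19 (git add h.txt): modified={c.txt, e.txt, f.txt} staged={none}
After op 20 (git add c.txt): modified={e.txt, f.txt} staged={c.txt}
After op 21 (modify d.txt): modified={d.txt, e.txt, f.txt} staged={c.txt}
After op 22 (git reset e.txt): modified={d.txt, e.txt, f.txt} staged={c.txt}
After op 23 (git reset c.txt): modified={c.txt, d.txt, e.txt, f.txt} staged={none}
After op 24 (git add f.txt): modified={c.txt, d.txt, e.txt} staged={f.txt}
Final staged set: {f.txt} -> count=1

Answer: 1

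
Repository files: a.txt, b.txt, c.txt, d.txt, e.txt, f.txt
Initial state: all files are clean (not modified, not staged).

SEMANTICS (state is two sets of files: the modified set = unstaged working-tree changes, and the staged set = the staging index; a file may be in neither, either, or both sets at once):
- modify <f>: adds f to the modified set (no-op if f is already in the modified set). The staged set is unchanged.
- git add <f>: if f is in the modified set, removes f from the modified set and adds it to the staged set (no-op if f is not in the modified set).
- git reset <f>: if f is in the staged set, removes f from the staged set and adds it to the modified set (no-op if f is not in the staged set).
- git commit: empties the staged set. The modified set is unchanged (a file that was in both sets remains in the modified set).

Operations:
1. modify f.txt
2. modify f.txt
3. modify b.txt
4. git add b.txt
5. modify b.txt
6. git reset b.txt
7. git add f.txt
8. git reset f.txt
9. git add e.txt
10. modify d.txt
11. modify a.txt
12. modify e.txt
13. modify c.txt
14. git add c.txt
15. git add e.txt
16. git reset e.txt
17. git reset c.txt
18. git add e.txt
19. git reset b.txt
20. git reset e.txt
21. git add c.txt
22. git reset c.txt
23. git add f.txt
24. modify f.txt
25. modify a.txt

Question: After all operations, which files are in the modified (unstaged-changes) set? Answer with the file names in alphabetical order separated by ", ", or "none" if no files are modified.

Answer: a.txt, b.txt, c.txt, d.txt, e.txt, f.txt

Derivation:
After op 1 (modify f.txt): modified={f.txt} staged={none}
After op 2 (modify f.txt): modified={f.txt} staged={none}
After op 3 (modify b.txt): modified={b.txt, f.txt} staged={none}
After op 4 (git add b.txt): modified={f.txt} staged={b.txt}
After op 5 (modify b.txt): modified={b.txt, f.txt} staged={b.txt}
After op 6 (git reset b.txt): modified={b.txt, f.txt} staged={none}
After op 7 (git add f.txt): modified={b.txt} staged={f.txt}
After op 8 (git reset f.txt): modified={b.txt, f.txt} staged={none}
After op 9 (git add e.txt): modified={b.txt, f.txt} staged={none}
After op 10 (modify d.txt): modified={b.txt, d.txt, f.txt} staged={none}
After op 11 (modify a.txt): modified={a.txt, b.txt, d.txt, f.txt} staged={none}
After op 12 (modify e.txt): modified={a.txt, b.txt, d.txt, e.txt, f.txt} staged={none}
After op 13 (modify c.txt): modified={a.txt, b.txt, c.txt, d.txt, e.txt, f.txt} staged={none}
After op 14 (git add c.txt): modified={a.txt, b.txt, d.txt, e.txt, f.txt} staged={c.txt}
After op 15 (git add e.txt): modified={a.txt, b.txt, d.txt, f.txt} staged={c.txt, e.txt}
After op 16 (git reset e.txt): modified={a.txt, b.txt, d.txt, e.txt, f.txt} staged={c.txt}
After op 17 (git reset c.txt): modified={a.txt, b.txt, c.txt, d.txt, e.txt, f.txt} staged={none}
After op 18 (git add e.txt): modified={a.txt, b.txt, c.txt, d.txt, f.txt} staged={e.txt}
After op 19 (git reset b.txt): modified={a.txt, b.txt, c.txt, d.txt, f.txt} staged={e.txt}
After op 20 (git reset e.txt): modified={a.txt, b.txt, c.txt, d.txt, e.txt, f.txt} staged={none}
After op 21 (git add c.txt): modified={a.txt, b.txt, d.txt, e.txt, f.txt} staged={c.txt}
After op 22 (git reset c.txt): modified={a.txt, b.txt, c.txt, d.txt, e.txt, f.txt} staged={none}
After op 23 (git add f.txt): modified={a.txt, b.txt, c.txt, d.txt, e.txt} staged={f.txt}
After op 24 (modify f.txt): modified={a.txt, b.txt, c.txt, d.txt, e.txt, f.txt} staged={f.txt}
After op 25 (modify a.txt): modified={a.txt, b.txt, c.txt, d.txt, e.txt, f.txt} staged={f.txt}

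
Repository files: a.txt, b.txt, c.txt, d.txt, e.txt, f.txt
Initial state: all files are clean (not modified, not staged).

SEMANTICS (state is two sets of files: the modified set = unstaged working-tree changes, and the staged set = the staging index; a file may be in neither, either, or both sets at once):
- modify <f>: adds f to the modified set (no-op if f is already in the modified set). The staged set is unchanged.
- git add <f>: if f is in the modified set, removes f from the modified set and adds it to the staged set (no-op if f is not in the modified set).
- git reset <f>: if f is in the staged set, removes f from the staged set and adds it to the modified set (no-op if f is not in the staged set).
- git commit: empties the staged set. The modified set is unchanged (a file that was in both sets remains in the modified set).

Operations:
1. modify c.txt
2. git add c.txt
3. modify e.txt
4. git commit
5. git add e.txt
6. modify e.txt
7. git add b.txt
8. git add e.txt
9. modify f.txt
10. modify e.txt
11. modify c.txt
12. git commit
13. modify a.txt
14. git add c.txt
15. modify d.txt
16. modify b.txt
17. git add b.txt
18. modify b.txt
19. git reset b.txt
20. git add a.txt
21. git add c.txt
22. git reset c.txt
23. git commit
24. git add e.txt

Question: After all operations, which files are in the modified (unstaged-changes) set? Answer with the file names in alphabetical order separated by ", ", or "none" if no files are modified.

Answer: b.txt, c.txt, d.txt, f.txt

Derivation:
After op 1 (modify c.txt): modified={c.txt} staged={none}
After op 2 (git add c.txt): modified={none} staged={c.txt}
After op 3 (modify e.txt): modified={e.txt} staged={c.txt}
After op 4 (git commit): modified={e.txt} staged={none}
After op 5 (git add e.txt): modified={none} staged={e.txt}
After op 6 (modify e.txt): modified={e.txt} staged={e.txt}
After op 7 (git add b.txt): modified={e.txt} staged={e.txt}
After op 8 (git add e.txt): modified={none} staged={e.txt}
After op 9 (modify f.txt): modified={f.txt} staged={e.txt}
After op 10 (modify e.txt): modified={e.txt, f.txt} staged={e.txt}
After op 11 (modify c.txt): modified={c.txt, e.txt, f.txt} staged={e.txt}
After op 12 (git commit): modified={c.txt, e.txt, f.txt} staged={none}
After op 13 (modify a.txt): modified={a.txt, c.txt, e.txt, f.txt} staged={none}
After op 14 (git add c.txt): modified={a.txt, e.txt, f.txt} staged={c.txt}
After op 15 (modify d.txt): modified={a.txt, d.txt, e.txt, f.txt} staged={c.txt}
After op 16 (modify b.txt): modified={a.txt, b.txt, d.txt, e.txt, f.txt} staged={c.txt}
After op 17 (git add b.txt): modified={a.txt, d.txt, e.txt, f.txt} staged={b.txt, c.txt}
After op 18 (modify b.txt): modified={a.txt, b.txt, d.txt, e.txt, f.txt} staged={b.txt, c.txt}
After op 19 (git reset b.txt): modified={a.txt, b.txt, d.txt, e.txt, f.txt} staged={c.txt}
After op 20 (git add a.txt): modified={b.txt, d.txt, e.txt, f.txt} staged={a.txt, c.txt}
After op 21 (git add c.txt): modified={b.txt, d.txt, e.txt, f.txt} staged={a.txt, c.txt}
After op 22 (git reset c.txt): modified={b.txt, c.txt, d.txt, e.txt, f.txt} staged={a.txt}
After op 23 (git commit): modified={b.txt, c.txt, d.txt, e.txt, f.txt} staged={none}
After op 24 (git add e.txt): modified={b.txt, c.txt, d.txt, f.txt} staged={e.txt}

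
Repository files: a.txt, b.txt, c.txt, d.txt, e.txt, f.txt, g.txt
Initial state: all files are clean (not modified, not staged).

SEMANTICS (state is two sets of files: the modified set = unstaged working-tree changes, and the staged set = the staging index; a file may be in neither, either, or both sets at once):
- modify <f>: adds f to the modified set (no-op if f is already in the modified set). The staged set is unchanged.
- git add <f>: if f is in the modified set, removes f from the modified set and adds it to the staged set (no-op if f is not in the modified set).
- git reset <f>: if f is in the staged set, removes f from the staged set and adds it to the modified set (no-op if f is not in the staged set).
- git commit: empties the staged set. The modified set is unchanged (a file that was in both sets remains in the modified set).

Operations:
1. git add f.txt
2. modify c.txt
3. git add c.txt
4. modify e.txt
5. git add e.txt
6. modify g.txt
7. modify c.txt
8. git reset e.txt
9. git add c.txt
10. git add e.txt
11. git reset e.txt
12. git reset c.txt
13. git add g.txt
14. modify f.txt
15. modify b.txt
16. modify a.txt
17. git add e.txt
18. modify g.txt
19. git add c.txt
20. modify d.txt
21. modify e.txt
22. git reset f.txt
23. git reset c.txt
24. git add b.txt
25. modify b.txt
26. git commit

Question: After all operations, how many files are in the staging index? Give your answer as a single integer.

After op 1 (git add f.txt): modified={none} staged={none}
After op 2 (modify c.txt): modified={c.txt} staged={none}
After op 3 (git add c.txt): modified={none} staged={c.txt}
After op 4 (modify e.txt): modified={e.txt} staged={c.txt}
After op 5 (git add e.txt): modified={none} staged={c.txt, e.txt}
After op 6 (modify g.txt): modified={g.txt} staged={c.txt, e.txt}
After op 7 (modify c.txt): modified={c.txt, g.txt} staged={c.txt, e.txt}
After op 8 (git reset e.txt): modified={c.txt, e.txt, g.txt} staged={c.txt}
After op 9 (git add c.txt): modified={e.txt, g.txt} staged={c.txt}
After op 10 (git add e.txt): modified={g.txt} staged={c.txt, e.txt}
After op 11 (git reset e.txt): modified={e.txt, g.txt} staged={c.txt}
After op 12 (git reset c.txt): modified={c.txt, e.txt, g.txt} staged={none}
After op 13 (git add g.txt): modified={c.txt, e.txt} staged={g.txt}
After op 14 (modify f.txt): modified={c.txt, e.txt, f.txt} staged={g.txt}
After op 15 (modify b.txt): modified={b.txt, c.txt, e.txt, f.txt} staged={g.txt}
After op 16 (modify a.txt): modified={a.txt, b.txt, c.txt, e.txt, f.txt} staged={g.txt}
After op 17 (git add e.txt): modified={a.txt, b.txt, c.txt, f.txt} staged={e.txt, g.txt}
After op 18 (modify g.txt): modified={a.txt, b.txt, c.txt, f.txt, g.txt} staged={e.txt, g.txt}
After op 19 (git add c.txt): modified={a.txt, b.txt, f.txt, g.txt} staged={c.txt, e.txt, g.txt}
After op 20 (modify d.txt): modified={a.txt, b.txt, d.txt, f.txt, g.txt} staged={c.txt, e.txt, g.txt}
After op 21 (modify e.txt): modified={a.txt, b.txt, d.txt, e.txt, f.txt, g.txt} staged={c.txt, e.txt, g.txt}
After op 22 (git reset f.txt): modified={a.txt, b.txt, d.txt, e.txt, f.txt, g.txt} staged={c.txt, e.txt, g.txt}
After op 23 (git reset c.txt): modified={a.txt, b.txt, c.txt, d.txt, e.txt, f.txt, g.txt} staged={e.txt, g.txt}
After op 24 (git add b.txt): modified={a.txt, c.txt, d.txt, e.txt, f.txt, g.txt} staged={b.txt, e.txt, g.txt}
After op 25 (modify b.txt): modified={a.txt, b.txt, c.txt, d.txt, e.txt, f.txt, g.txt} staged={b.txt, e.txt, g.txt}
After op 26 (git commit): modified={a.txt, b.txt, c.txt, d.txt, e.txt, f.txt, g.txt} staged={none}
Final staged set: {none} -> count=0

Answer: 0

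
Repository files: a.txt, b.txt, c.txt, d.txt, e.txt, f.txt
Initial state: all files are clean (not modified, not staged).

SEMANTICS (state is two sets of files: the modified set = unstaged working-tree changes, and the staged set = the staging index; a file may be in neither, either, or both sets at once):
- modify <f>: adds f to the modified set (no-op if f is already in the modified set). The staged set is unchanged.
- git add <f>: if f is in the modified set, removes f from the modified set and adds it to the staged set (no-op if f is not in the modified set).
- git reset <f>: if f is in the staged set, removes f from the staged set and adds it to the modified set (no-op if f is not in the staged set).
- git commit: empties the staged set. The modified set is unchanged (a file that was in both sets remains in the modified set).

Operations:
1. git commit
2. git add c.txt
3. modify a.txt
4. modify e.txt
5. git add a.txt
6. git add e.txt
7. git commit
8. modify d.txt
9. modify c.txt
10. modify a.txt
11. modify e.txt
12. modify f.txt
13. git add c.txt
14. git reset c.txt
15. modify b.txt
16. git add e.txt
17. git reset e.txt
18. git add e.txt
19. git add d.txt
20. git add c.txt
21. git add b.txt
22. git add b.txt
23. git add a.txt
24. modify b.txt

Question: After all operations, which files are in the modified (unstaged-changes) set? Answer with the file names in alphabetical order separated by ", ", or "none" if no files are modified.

After op 1 (git commit): modified={none} staged={none}
After op 2 (git add c.txt): modified={none} staged={none}
After op 3 (modify a.txt): modified={a.txt} staged={none}
After op 4 (modify e.txt): modified={a.txt, e.txt} staged={none}
After op 5 (git add a.txt): modified={e.txt} staged={a.txt}
After op 6 (git add e.txt): modified={none} staged={a.txt, e.txt}
After op 7 (git commit): modified={none} staged={none}
After op 8 (modify d.txt): modified={d.txt} staged={none}
After op 9 (modify c.txt): modified={c.txt, d.txt} staged={none}
After op 10 (modify a.txt): modified={a.txt, c.txt, d.txt} staged={none}
After op 11 (modify e.txt): modified={a.txt, c.txt, d.txt, e.txt} staged={none}
After op 12 (modify f.txt): modified={a.txt, c.txt, d.txt, e.txt, f.txt} staged={none}
After op 13 (git add c.txt): modified={a.txt, d.txt, e.txt, f.txt} staged={c.txt}
After op 14 (git reset c.txt): modified={a.txt, c.txt, d.txt, e.txt, f.txt} staged={none}
After op 15 (modify b.txt): modified={a.txt, b.txt, c.txt, d.txt, e.txt, f.txt} staged={none}
After op 16 (git add e.txt): modified={a.txt, b.txt, c.txt, d.txt, f.txt} staged={e.txt}
After op 17 (git reset e.txt): modified={a.txt, b.txt, c.txt, d.txt, e.txt, f.txt} staged={none}
After op 18 (git add e.txt): modified={a.txt, b.txt, c.txt, d.txt, f.txt} staged={e.txt}
After op 19 (git add d.txt): modified={a.txt, b.txt, c.txt, f.txt} staged={d.txt, e.txt}
After op 20 (git add c.txt): modified={a.txt, b.txt, f.txt} staged={c.txt, d.txt, e.txt}
After op 21 (git add b.txt): modified={a.txt, f.txt} staged={b.txt, c.txt, d.txt, e.txt}
After op 22 (git add b.txt): modified={a.txt, f.txt} staged={b.txt, c.txt, d.txt, e.txt}
After op 23 (git add a.txt): modified={f.txt} staged={a.txt, b.txt, c.txt, d.txt, e.txt}
After op 24 (modify b.txt): modified={b.txt, f.txt} staged={a.txt, b.txt, c.txt, d.txt, e.txt}

Answer: b.txt, f.txt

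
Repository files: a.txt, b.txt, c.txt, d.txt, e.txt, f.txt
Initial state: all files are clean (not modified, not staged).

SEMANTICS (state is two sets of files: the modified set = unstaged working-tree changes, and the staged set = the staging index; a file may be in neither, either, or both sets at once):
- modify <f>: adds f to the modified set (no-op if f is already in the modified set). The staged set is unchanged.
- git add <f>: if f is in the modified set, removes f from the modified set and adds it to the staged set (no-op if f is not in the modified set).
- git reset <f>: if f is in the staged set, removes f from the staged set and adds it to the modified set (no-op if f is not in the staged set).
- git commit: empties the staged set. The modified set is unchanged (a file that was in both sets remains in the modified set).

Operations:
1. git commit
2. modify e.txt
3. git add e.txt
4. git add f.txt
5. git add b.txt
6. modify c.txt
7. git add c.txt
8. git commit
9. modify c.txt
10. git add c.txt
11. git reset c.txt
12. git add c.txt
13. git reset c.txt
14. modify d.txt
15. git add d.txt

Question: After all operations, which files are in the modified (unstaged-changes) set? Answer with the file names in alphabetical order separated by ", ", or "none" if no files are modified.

Answer: c.txt

Derivation:
After op 1 (git commit): modified={none} staged={none}
After op 2 (modify e.txt): modified={e.txt} staged={none}
After op 3 (git add e.txt): modified={none} staged={e.txt}
After op 4 (git add f.txt): modified={none} staged={e.txt}
After op 5 (git add b.txt): modified={none} staged={e.txt}
After op 6 (modify c.txt): modified={c.txt} staged={e.txt}
After op 7 (git add c.txt): modified={none} staged={c.txt, e.txt}
After op 8 (git commit): modified={none} staged={none}
After op 9 (modify c.txt): modified={c.txt} staged={none}
After op 10 (git add c.txt): modified={none} staged={c.txt}
After op 11 (git reset c.txt): modified={c.txt} staged={none}
After op 12 (git add c.txt): modified={none} staged={c.txt}
After op 13 (git reset c.txt): modified={c.txt} staged={none}
After op 14 (modify d.txt): modified={c.txt, d.txt} staged={none}
After op 15 (git add d.txt): modified={c.txt} staged={d.txt}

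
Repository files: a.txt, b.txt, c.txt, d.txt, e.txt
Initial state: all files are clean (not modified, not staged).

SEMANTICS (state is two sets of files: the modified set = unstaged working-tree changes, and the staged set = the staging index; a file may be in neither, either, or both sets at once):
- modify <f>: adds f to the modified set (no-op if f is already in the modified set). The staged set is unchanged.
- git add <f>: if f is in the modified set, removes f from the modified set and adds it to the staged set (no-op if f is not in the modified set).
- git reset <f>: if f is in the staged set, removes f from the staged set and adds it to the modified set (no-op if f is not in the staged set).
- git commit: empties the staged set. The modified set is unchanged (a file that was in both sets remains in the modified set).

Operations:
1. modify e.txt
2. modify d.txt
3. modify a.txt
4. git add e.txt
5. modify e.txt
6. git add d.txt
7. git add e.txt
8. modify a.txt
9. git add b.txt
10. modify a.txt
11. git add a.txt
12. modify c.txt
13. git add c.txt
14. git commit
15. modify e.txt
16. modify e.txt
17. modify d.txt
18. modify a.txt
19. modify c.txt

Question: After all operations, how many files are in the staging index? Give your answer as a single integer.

After op 1 (modify e.txt): modified={e.txt} staged={none}
After op 2 (modify d.txt): modified={d.txt, e.txt} staged={none}
After op 3 (modify a.txt): modified={a.txt, d.txt, e.txt} staged={none}
After op 4 (git add e.txt): modified={a.txt, d.txt} staged={e.txt}
After op 5 (modify e.txt): modified={a.txt, d.txt, e.txt} staged={e.txt}
After op 6 (git add d.txt): modified={a.txt, e.txt} staged={d.txt, e.txt}
After op 7 (git add e.txt): modified={a.txt} staged={d.txt, e.txt}
After op 8 (modify a.txt): modified={a.txt} staged={d.txt, e.txt}
After op 9 (git add b.txt): modified={a.txt} staged={d.txt, e.txt}
After op 10 (modify a.txt): modified={a.txt} staged={d.txt, e.txt}
After op 11 (git add a.txt): modified={none} staged={a.txt, d.txt, e.txt}
After op 12 (modify c.txt): modified={c.txt} staged={a.txt, d.txt, e.txt}
After op 13 (git add c.txt): modified={none} staged={a.txt, c.txt, d.txt, e.txt}
After op 14 (git commit): modified={none} staged={none}
After op 15 (modify e.txt): modified={e.txt} staged={none}
After op 16 (modify e.txt): modified={e.txt} staged={none}
After op 17 (modify d.txt): modified={d.txt, e.txt} staged={none}
After op 18 (modify a.txt): modified={a.txt, d.txt, e.txt} staged={none}
After op 19 (modify c.txt): modified={a.txt, c.txt, d.txt, e.txt} staged={none}
Final staged set: {none} -> count=0

Answer: 0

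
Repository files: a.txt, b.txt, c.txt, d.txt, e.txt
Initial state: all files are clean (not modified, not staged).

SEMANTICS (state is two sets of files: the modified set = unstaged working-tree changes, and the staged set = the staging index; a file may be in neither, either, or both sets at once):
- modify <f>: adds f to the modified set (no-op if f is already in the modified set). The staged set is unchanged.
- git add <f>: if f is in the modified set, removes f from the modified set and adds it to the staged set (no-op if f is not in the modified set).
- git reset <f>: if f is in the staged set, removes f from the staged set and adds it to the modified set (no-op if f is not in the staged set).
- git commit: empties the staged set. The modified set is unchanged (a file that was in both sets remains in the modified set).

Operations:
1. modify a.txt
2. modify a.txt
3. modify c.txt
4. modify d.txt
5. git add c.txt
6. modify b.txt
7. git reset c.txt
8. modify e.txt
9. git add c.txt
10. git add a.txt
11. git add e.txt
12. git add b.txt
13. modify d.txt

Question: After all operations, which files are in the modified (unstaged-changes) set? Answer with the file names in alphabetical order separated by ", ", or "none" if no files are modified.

After op 1 (modify a.txt): modified={a.txt} staged={none}
After op 2 (modify a.txt): modified={a.txt} staged={none}
After op 3 (modify c.txt): modified={a.txt, c.txt} staged={none}
After op 4 (modify d.txt): modified={a.txt, c.txt, d.txt} staged={none}
After op 5 (git add c.txt): modified={a.txt, d.txt} staged={c.txt}
After op 6 (modify b.txt): modified={a.txt, b.txt, d.txt} staged={c.txt}
After op 7 (git reset c.txt): modified={a.txt, b.txt, c.txt, d.txt} staged={none}
After op 8 (modify e.txt): modified={a.txt, b.txt, c.txt, d.txt, e.txt} staged={none}
After op 9 (git add c.txt): modified={a.txt, b.txt, d.txt, e.txt} staged={c.txt}
After op 10 (git add a.txt): modified={b.txt, d.txt, e.txt} staged={a.txt, c.txt}
After op 11 (git add e.txt): modified={b.txt, d.txt} staged={a.txt, c.txt, e.txt}
After op 12 (git add b.txt): modified={d.txt} staged={a.txt, b.txt, c.txt, e.txt}
After op 13 (modify d.txt): modified={d.txt} staged={a.txt, b.txt, c.txt, e.txt}

Answer: d.txt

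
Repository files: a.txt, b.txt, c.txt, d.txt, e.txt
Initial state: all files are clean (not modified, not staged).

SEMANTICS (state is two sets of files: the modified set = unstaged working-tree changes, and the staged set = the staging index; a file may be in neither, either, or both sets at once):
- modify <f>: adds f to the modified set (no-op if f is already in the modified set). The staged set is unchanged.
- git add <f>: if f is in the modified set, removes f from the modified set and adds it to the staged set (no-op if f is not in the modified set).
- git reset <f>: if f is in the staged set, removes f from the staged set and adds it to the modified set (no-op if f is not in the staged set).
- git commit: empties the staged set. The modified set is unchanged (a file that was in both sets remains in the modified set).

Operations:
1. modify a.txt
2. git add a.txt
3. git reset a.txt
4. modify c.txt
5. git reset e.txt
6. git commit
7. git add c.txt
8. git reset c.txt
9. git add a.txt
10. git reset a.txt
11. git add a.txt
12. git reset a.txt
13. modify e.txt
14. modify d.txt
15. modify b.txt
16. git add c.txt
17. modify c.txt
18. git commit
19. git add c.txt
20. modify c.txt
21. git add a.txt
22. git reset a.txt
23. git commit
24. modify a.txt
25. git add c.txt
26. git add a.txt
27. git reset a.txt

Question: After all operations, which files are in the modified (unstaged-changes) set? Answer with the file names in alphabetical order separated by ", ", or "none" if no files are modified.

Answer: a.txt, b.txt, d.txt, e.txt

Derivation:
After op 1 (modify a.txt): modified={a.txt} staged={none}
After op 2 (git add a.txt): modified={none} staged={a.txt}
After op 3 (git reset a.txt): modified={a.txt} staged={none}
After op 4 (modify c.txt): modified={a.txt, c.txt} staged={none}
After op 5 (git reset e.txt): modified={a.txt, c.txt} staged={none}
After op 6 (git commit): modified={a.txt, c.txt} staged={none}
After op 7 (git add c.txt): modified={a.txt} staged={c.txt}
After op 8 (git reset c.txt): modified={a.txt, c.txt} staged={none}
After op 9 (git add a.txt): modified={c.txt} staged={a.txt}
After op 10 (git reset a.txt): modified={a.txt, c.txt} staged={none}
After op 11 (git add a.txt): modified={c.txt} staged={a.txt}
After op 12 (git reset a.txt): modified={a.txt, c.txt} staged={none}
After op 13 (modify e.txt): modified={a.txt, c.txt, e.txt} staged={none}
After op 14 (modify d.txt): modified={a.txt, c.txt, d.txt, e.txt} staged={none}
After op 15 (modify b.txt): modified={a.txt, b.txt, c.txt, d.txt, e.txt} staged={none}
After op 16 (git add c.txt): modified={a.txt, b.txt, d.txt, e.txt} staged={c.txt}
After op 17 (modify c.txt): modified={a.txt, b.txt, c.txt, d.txt, e.txt} staged={c.txt}
After op 18 (git commit): modified={a.txt, b.txt, c.txt, d.txt, e.txt} staged={none}
After op 19 (git add c.txt): modified={a.txt, b.txt, d.txt, e.txt} staged={c.txt}
After op 20 (modify c.txt): modified={a.txt, b.txt, c.txt, d.txt, e.txt} staged={c.txt}
After op 21 (git add a.txt): modified={b.txt, c.txt, d.txt, e.txt} staged={a.txt, c.txt}
After op 22 (git reset a.txt): modified={a.txt, b.txt, c.txt, d.txt, e.txt} staged={c.txt}
After op 23 (git commit): modified={a.txt, b.txt, c.txt, d.txt, e.txt} staged={none}
After op 24 (modify a.txt): modified={a.txt, b.txt, c.txt, d.txt, e.txt} staged={none}
After op 25 (git add c.txt): modified={a.txt, b.txt, d.txt, e.txt} staged={c.txt}
After op 26 (git add a.txt): modified={b.txt, d.txt, e.txt} staged={a.txt, c.txt}
After op 27 (git reset a.txt): modified={a.txt, b.txt, d.txt, e.txt} staged={c.txt}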